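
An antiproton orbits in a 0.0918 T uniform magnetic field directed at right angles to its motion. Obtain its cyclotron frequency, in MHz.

f = qB/(2πm) = (1×1.60×10^-19)(0.0918) / [2π(1.67×10^-27)] = 1.40×10^6 Hz.

f ≈ 1.40 MHz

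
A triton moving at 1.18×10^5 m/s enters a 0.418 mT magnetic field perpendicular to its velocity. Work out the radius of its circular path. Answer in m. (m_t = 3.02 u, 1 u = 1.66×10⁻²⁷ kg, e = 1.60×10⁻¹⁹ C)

The magnetic force provides the centripetal force: qvB = mv²/r, so r = mv/(qB).
r = (5.01×10^-27 kg)(1.18×10^5 m/s) / [(1×1.60×10^-19 C)(4.18×10^-4 T)] = 8.85 m.

r ≈ 8.85 m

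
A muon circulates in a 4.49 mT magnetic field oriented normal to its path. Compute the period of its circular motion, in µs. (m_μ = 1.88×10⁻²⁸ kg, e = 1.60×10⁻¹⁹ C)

The cyclotron period is independent of speed: T = 2πm/(qB).
T = 2π(1.88×10^-28) / [(1×1.60×10^-19)(4.49×10^-3)] = 1.64×10^-6 s.

T ≈ 1.64 µs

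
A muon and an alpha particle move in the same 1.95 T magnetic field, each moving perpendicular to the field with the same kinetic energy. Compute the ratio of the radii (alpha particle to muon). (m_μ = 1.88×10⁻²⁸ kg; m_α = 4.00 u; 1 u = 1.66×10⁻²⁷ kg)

ratio ≈ 2.97

r = √(2mK)/(qB) ⇒ at equal K, r ∝ √m/q.
r_{alpha particle}/r_{muon} = 2.97.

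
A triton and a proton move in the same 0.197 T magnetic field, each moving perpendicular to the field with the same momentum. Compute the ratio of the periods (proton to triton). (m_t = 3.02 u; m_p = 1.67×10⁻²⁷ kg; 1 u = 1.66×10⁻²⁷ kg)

ratio ≈ 0.333

T = 2πm/(qB) is independent of speed, so T₂/T₁ = (m₂/q₂)/(m₁/q₁).
T_{proton}/T_{triton} = (1.67×10^-27/1e) / (5.01×10^-27/1e) = 0.333.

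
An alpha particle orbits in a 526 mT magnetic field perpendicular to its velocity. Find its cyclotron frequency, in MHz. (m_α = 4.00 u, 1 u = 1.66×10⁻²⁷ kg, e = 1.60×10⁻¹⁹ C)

f = qB/(2πm) = (2×1.60×10^-19)(0.526) / [2π(6.64×10^-27)] = 4.03×10^6 Hz.

f ≈ 4.03 MHz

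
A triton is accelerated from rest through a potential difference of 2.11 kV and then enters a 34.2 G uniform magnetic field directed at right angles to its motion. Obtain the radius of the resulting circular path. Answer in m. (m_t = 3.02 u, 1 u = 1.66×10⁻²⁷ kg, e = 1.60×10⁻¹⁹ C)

r ≈ 3.36 m

The kinetic energy gained is K = qV = (1×1.60×10^-19)(2110) = 3.38×10^-16 J.
v = √(2K/m) = 3.67×10^5 m/s.
r = mv/(qB) = (5.01×10^-27)(3.67×10^5) / [(1×1.60×10^-19)(3.42×10^-3)] = 3.36 m.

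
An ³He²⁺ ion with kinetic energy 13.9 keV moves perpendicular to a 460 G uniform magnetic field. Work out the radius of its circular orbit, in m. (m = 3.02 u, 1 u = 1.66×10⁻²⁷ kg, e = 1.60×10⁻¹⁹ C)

r ≈ 0.321 m

Convert the energy: K = 13.9 keV = 2.22×10^-15 J.
v = √(2K/m) = √(2·2.22×10^-15/5.01×10^-27) = 9.42×10^5 m/s.
r = mv/(qB) = (5.01×10^-27)(9.42×10^5) / [(2×1.60×10^-19)(0.0460)] = 0.321 m.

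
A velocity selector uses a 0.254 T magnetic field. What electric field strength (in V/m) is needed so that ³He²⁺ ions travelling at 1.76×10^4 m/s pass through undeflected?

qE = qvB ⇒ E = vB = (1.76×10^4)(0.254) = 4470 V/m.

E ≈ 4470 V/m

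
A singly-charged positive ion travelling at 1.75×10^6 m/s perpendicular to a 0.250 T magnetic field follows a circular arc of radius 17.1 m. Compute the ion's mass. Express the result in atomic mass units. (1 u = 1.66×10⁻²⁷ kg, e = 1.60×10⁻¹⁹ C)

qvB = mv²/r ⇒ m = qBr/v.
m = (1×1.60×10^-19)(0.250)(17.1) / (1.75×10^6) = 3.91×10^-25 kg = 235 u.

m ≈ 235 u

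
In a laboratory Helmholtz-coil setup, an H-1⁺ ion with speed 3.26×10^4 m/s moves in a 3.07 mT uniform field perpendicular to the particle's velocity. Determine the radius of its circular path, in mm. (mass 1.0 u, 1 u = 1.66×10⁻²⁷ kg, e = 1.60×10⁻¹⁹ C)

The magnetic force provides the centripetal force: qvB = mv²/r, so r = mv/(qB).
r = (1.66×10^-27 kg)(3.26×10^4 m/s) / [(1×1.60×10^-19 C)(3.07×10^-3 T)] = 0.110 m.

r ≈ 110 mm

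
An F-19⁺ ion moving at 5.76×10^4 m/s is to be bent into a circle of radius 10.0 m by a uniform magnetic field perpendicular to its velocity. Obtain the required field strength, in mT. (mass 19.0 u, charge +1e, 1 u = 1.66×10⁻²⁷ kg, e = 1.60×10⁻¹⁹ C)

qvB = mv²/r gives B = mv/(qr).
B = (3.15×10^-26)(5.76×10^4) / [(1×1.60×10^-19)(10.0)] = 1.14×10^-3 T.

B ≈ 1.14 mT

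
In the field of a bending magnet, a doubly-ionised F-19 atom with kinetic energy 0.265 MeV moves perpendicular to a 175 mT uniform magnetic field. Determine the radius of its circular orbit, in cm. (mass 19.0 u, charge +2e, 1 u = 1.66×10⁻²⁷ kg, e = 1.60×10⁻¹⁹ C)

r ≈ 92.4 cm

Convert the energy: K = 0.265 MeV = 4.24×10^-14 J.
v = √(2K/m) = √(2·4.24×10^-14/3.15×10^-26) = 1.64×10^6 m/s.
r = mv/(qB) = (3.15×10^-26)(1.64×10^6) / [(2×1.60×10^-19)(0.175)] = 0.924 m.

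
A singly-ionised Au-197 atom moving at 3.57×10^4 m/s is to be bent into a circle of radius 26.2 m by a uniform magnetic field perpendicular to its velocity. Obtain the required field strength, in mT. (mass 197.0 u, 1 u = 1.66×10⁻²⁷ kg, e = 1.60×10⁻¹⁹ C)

B ≈ 2.78 mT

qvB = mv²/r gives B = mv/(qr).
B = (3.27×10^-25)(3.57×10^4) / [(1×1.60×10^-19)(26.2)] = 2.78×10^-3 T.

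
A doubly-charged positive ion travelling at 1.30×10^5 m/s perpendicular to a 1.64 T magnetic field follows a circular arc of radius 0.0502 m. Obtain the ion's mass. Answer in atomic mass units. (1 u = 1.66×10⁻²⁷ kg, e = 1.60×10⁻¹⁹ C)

qvB = mv²/r ⇒ m = qBr/v.
m = (2×1.60×10^-19)(1.64)(0.0502) / (1.30×10^5) = 2.03×10^-25 kg = 122 u.

m ≈ 122 u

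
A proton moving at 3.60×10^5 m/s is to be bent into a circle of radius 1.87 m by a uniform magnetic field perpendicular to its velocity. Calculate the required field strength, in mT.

B ≈ 2.01 mT

qvB = mv²/r gives B = mv/(qr).
B = (1.67×10^-27)(3.60×10^5) / [(1×1.60×10^-19)(1.87)] = 2.01×10^-3 T.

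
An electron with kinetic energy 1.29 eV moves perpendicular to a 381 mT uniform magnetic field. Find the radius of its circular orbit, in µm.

r ≈ 10.1 µm

Convert the energy: K = 1.29 eV = 2.06×10^-19 J.
v = √(2K/m) = √(2·2.06×10^-19/9.11×10^-31) = 6.73×10^5 m/s.
r = mv/(qB) = (9.11×10^-31)(6.73×10^5) / [(1×1.60×10^-19)(0.381)] = 1.01×10^-5 m.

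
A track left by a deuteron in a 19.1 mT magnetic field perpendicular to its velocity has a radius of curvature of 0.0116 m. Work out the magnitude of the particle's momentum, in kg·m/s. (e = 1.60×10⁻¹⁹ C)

p ≈ 3.54×10^-23 kg·m/s

Since qvB = mv²/r, the momentum p = mv = qBr.
p = (1×1.60×10^-19)(0.0191)(0.0116) = 3.54×10^-23 kg·m/s.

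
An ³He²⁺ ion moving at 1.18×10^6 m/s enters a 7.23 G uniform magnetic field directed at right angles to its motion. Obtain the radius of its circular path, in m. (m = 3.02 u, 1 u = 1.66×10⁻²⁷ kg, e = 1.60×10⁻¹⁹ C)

r ≈ 25.6 m

The magnetic force provides the centripetal force: qvB = mv²/r, so r = mv/(qB).
r = (5.01×10^-27 kg)(1.18×10^6 m/s) / [(2×1.60×10^-19 C)(7.23×10^-4 T)] = 25.6 m.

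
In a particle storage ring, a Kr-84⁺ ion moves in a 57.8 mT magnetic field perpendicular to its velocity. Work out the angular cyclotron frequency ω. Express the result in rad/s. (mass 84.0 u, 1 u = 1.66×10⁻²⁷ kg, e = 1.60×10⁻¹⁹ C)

ω = qB/m = (1×1.60×10^-19)(0.0578) / (1.39×10^-25) = 6.63×10^4 rad/s.

ω ≈ 6.63×10^4 rad/s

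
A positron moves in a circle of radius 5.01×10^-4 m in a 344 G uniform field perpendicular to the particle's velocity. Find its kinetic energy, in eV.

v = qBr/m = (1×1.60×10^-19)(0.0344)(5.01×10^-4) / (9.11×10^-31) = 3.03×10^6 m/s.
K = ½mv² = 0.5·(9.11×10^-31)·(3.03×10^6)² = 4.17×10^-18 J = 26.1 eV.

K ≈ 26.1 eV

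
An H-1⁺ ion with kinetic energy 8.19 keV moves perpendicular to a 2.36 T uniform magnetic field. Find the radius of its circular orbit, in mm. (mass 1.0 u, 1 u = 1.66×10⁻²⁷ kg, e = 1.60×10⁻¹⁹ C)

Convert the energy: K = 8.19 keV = 1.31×10^-15 J.
v = √(2K/m) = √(2·1.31×10^-15/1.66×10^-27) = 1.26×10^6 m/s.
r = mv/(qB) = (1.66×10^-27)(1.26×10^6) / [(1×1.60×10^-19)(2.36)] = 5.52×10^-3 m.

r ≈ 5.52 mm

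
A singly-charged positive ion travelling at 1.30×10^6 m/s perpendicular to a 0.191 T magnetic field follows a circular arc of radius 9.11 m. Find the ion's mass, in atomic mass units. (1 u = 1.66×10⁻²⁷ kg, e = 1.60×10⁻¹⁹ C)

m ≈ 129 u

qvB = mv²/r ⇒ m = qBr/v.
m = (1×1.60×10^-19)(0.191)(9.11) / (1.30×10^6) = 2.14×10^-25 kg = 129 u.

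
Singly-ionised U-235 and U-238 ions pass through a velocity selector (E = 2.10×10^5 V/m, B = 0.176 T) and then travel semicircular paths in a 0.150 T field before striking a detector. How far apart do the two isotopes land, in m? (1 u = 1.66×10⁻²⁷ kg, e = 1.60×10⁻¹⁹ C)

Δd ≈ 0.495 m

Both emerge at v = E/B₁ = 1.19×10^6 m/s.
r = mv/(qB₂), so r₁ = 19.394 m and r₂ = 19.642 m, giving Δr = 0.248 m.
After a semicircle each ion lands a diameter 2r from the entry slit, so the separation is 2Δr = 0.495 m.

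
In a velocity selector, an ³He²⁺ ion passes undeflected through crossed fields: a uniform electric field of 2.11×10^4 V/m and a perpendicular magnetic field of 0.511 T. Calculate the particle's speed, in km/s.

For zero net force, qE = qvB, so v = E/B.
v = (2.11×10^4) / (0.511) = 4.13×10^4 m/s.

v ≈ 41.3 km/s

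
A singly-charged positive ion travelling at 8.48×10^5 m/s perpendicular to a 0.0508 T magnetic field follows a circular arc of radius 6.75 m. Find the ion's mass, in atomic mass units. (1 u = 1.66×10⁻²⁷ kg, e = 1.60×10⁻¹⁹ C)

m ≈ 39.0 u

qvB = mv²/r ⇒ m = qBr/v.
m = (1×1.60×10^-19)(0.0508)(6.75) / (8.48×10^5) = 6.47×10^-26 kg = 39.0 u.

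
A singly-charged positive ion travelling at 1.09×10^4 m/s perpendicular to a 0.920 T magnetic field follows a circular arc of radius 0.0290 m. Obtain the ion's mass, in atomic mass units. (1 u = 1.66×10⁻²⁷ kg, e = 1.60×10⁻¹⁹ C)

qvB = mv²/r ⇒ m = qBr/v.
m = (1×1.60×10^-19)(0.920)(0.0290) / (1.09×10^4) = 3.92×10^-25 kg = 236 u.

m ≈ 236 u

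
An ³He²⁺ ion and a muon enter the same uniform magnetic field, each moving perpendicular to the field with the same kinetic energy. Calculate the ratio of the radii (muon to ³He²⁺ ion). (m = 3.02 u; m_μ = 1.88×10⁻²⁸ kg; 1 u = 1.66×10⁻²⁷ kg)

ratio ≈ 0.387

r = √(2mK)/(qB) ⇒ at equal K, r ∝ √m/q.
r_{muon}/r_{³He²⁺ ion} = 0.387.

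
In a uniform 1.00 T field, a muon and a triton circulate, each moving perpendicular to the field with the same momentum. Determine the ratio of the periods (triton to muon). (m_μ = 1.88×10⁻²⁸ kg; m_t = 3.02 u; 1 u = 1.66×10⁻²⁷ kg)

T = 2πm/(qB) is independent of speed, so T₂/T₁ = (m₂/q₂)/(m₁/q₁).
T_{triton}/T_{muon} = (5.01×10^-27/1e) / (1.88×10^-28/1e) = 26.7.

ratio ≈ 26.7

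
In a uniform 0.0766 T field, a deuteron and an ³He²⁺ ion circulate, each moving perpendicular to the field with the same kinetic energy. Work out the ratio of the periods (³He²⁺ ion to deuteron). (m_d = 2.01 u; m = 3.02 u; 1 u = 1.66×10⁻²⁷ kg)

T = 2πm/(qB) is independent of speed, so T₂/T₁ = (m₂/q₂)/(m₁/q₁).
T_{³He²⁺ ion}/T_{deuteron} = (5.01×10^-27/2e) / (3.34×10^-27/1e) = 0.751.

ratio ≈ 0.751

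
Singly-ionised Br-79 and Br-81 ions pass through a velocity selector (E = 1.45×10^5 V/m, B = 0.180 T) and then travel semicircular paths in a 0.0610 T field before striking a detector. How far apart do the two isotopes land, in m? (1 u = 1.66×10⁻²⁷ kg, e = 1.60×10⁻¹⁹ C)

Both emerge at v = E/B₁ = 8.06×10^5 m/s.
r = mv/(qB₂), so r₁ = 10.824 m and r₂ = 11.098 m, giving Δr = 0.274 m.
After a semicircle each ion lands a diameter 2r from the entry slit, so the separation is 2Δr = 0.548 m.

Δd ≈ 0.548 m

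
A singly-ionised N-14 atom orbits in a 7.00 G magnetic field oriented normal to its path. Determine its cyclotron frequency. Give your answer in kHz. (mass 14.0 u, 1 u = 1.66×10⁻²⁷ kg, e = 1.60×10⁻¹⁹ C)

f ≈ 0.767 kHz

f = qB/(2πm) = (1×1.60×10^-19)(7.00×10^-4) / [2π(2.32×10^-26)] = 767 Hz.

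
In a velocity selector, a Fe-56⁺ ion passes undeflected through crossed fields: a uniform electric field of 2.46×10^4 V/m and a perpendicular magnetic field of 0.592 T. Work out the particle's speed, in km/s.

v ≈ 41.6 km/s

For zero net force, qE = qvB, so v = E/B.
v = (2.46×10^4) / (0.592) = 4.16×10^4 m/s.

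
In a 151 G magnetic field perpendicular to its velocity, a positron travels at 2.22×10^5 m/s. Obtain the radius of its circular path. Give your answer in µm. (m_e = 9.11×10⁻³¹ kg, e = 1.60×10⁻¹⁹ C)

The magnetic force provides the centripetal force: qvB = mv²/r, so r = mv/(qB).
r = (9.11×10^-31 kg)(2.22×10^5 m/s) / [(1×1.60×10^-19 C)(0.0151 T)] = 8.37×10^-5 m.

r ≈ 83.7 µm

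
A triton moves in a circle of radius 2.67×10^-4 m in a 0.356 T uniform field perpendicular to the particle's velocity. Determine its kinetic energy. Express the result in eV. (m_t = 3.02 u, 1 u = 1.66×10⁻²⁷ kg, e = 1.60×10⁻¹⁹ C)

v = qBr/m = (1×1.60×10^-19)(0.356)(2.67×10^-4) / (5.01×10^-27) = 3030 m/s.
K = ½mv² = 0.5·(5.01×10^-27)·(3030)² = 2.31×10^-20 J = 0.144 eV.

K ≈ 0.144 eV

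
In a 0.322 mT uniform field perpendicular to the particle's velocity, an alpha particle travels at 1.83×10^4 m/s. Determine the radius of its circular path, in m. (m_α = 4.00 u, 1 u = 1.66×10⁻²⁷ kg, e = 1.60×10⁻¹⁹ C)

The magnetic force provides the centripetal force: qvB = mv²/r, so r = mv/(qB).
r = (6.64×10^-27 kg)(1.83×10^4 m/s) / [(2×1.60×10^-19 C)(3.22×10^-4 T)] = 1.18 m.

r ≈ 1.18 m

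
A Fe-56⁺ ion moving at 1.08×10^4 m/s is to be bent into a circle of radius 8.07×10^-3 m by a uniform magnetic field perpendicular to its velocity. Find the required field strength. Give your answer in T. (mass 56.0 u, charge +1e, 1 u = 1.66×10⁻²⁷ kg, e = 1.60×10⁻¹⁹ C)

qvB = mv²/r gives B = mv/(qr).
B = (9.30×10^-26)(1.08×10^4) / [(1×1.60×10^-19)(8.07×10^-3)] = 0.778 T.

B ≈ 0.778 T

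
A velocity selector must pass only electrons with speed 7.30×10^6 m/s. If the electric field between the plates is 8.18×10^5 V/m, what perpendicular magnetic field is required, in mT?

qE = qvB ⇒ B = E/v = (8.18×10^5) / (7.30×10^6) = 0.112 T.

B ≈ 112 mT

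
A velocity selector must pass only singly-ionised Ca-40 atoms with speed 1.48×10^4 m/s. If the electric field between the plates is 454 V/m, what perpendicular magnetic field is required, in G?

B ≈ 307 G

qE = qvB ⇒ B = E/v = (454) / (1.48×10^4) = 0.0307 T.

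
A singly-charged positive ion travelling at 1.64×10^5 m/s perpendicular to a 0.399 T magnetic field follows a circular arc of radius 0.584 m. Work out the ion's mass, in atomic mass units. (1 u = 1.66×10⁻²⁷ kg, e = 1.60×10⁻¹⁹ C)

m ≈ 137 u

qvB = mv²/r ⇒ m = qBr/v.
m = (1×1.60×10^-19)(0.399)(0.584) / (1.64×10^5) = 2.27×10^-25 kg = 137 u.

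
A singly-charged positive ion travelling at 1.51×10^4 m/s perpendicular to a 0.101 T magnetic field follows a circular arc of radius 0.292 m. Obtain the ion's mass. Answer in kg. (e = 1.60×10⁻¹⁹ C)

m ≈ 3.12×10^-25 kg

qvB = mv²/r ⇒ m = qBr/v.
m = (1×1.60×10^-19)(0.101)(0.292) / (1.51×10^4) = 3.12×10^-25 kg.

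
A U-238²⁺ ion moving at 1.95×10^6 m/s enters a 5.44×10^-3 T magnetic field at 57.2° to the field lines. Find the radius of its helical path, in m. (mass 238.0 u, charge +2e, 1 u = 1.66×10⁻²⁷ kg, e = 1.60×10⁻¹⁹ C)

Only the perpendicular component v⊥ = v sin57.2° = 1.64×10^6 m/s is bent by the field.
r = m v⊥ /(qB) = (3.95×10^-25)(1.64×10^6) / [(2×1.60×10^-19)(5.44×10^-3)] = 372 m.

r ≈ 372 m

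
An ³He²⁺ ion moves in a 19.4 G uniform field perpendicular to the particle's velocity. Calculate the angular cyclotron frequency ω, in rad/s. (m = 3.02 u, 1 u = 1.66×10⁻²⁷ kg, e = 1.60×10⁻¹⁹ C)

ω = qB/m = (2×1.60×10^-19)(1.94×10^-3) / (5.01×10^-27) = 1.24×10^5 rad/s.

ω ≈ 1.24×10^5 rad/s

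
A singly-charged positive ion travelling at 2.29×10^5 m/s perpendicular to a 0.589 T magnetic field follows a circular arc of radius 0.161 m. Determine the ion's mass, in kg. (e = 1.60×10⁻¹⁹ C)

qvB = mv²/r ⇒ m = qBr/v.
m = (1×1.60×10^-19)(0.589)(0.161) / (2.29×10^5) = 6.63×10^-26 kg.

m ≈ 6.63×10^-26 kg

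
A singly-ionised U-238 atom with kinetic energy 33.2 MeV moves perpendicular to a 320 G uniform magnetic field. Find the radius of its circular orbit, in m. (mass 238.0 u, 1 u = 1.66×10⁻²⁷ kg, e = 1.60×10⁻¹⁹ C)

Convert the energy: K = 33.2 MeV = 5.31×10^-12 J.
v = √(2K/m) = √(2·5.31×10^-12/3.95×10^-25) = 5.19×10^6 m/s.
r = mv/(qB) = (3.95×10^-25)(5.19×10^6) / [(1×1.60×10^-19)(0.0320)] = 400 m.

r ≈ 400 m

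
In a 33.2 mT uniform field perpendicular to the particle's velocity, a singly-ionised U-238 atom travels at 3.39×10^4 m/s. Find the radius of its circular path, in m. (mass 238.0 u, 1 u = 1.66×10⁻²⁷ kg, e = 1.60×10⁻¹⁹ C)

The magnetic force provides the centripetal force: qvB = mv²/r, so r = mv/(qB).
r = (3.95×10^-25 kg)(3.39×10^4 m/s) / [(1×1.60×10^-19 C)(0.0332 T)] = 2.52 m.

r ≈ 2.52 m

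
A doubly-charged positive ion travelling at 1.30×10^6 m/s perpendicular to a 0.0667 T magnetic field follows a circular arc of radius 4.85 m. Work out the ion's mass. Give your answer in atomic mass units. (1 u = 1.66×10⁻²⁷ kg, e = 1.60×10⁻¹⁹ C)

qvB = mv²/r ⇒ m = qBr/v.
m = (2×1.60×10^-19)(0.0667)(4.85) / (1.30×10^6) = 7.96×10^-26 kg = 48.0 u.

m ≈ 48.0 u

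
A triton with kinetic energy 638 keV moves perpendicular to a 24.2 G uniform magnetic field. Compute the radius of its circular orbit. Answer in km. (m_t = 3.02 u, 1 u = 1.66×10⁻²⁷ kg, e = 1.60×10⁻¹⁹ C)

r ≈ 0.0826 km

Convert the energy: K = 638 keV = 1.02×10^-13 J.
v = √(2K/m) = √(2·1.02×10^-13/5.01×10^-27) = 6.38×10^6 m/s.
r = mv/(qB) = (5.01×10^-27)(6.38×10^6) / [(1×1.60×10^-19)(2.42×10^-3)] = 82.6 m.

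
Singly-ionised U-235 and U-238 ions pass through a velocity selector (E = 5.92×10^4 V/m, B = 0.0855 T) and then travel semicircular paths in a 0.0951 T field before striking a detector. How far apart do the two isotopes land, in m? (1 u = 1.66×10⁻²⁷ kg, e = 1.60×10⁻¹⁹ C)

Δd ≈ 0.453 m

Both emerge at v = E/B₁ = 6.92×10^5 m/s.
r = mv/(qB₂), so r₁ = 17.751 m and r₂ = 17.978 m, giving Δr = 0.227 m.
After a semicircle each ion lands a diameter 2r from the entry slit, so the separation is 2Δr = 0.453 m.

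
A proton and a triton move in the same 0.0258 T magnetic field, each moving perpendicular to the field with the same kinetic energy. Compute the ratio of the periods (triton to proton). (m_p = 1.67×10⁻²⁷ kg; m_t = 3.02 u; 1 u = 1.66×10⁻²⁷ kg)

ratio ≈ 3.00

T = 2πm/(qB) is independent of speed, so T₂/T₁ = (m₂/q₂)/(m₁/q₁).
T_{triton}/T_{proton} = (5.01×10^-27/1e) / (1.67×10^-27/1e) = 3.00.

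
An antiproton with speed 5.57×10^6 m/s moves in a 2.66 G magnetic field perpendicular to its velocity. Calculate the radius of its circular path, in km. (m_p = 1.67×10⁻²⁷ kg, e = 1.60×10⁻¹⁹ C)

The magnetic force provides the centripetal force: qvB = mv²/r, so r = mv/(qB).
r = (1.67×10^-27 kg)(5.57×10^6 m/s) / [(1×1.60×10^-19 C)(2.66×10^-4 T)] = 219 m.

r ≈ 0.219 km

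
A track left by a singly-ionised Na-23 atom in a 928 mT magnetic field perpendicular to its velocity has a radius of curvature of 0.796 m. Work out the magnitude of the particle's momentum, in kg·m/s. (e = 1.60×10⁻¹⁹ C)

Since qvB = mv²/r, the momentum p = mv = qBr.
p = (1×1.60×10^-19)(0.928)(0.796) = 1.18×10^-19 kg·m/s.

p ≈ 1.18×10^-19 kg·m/s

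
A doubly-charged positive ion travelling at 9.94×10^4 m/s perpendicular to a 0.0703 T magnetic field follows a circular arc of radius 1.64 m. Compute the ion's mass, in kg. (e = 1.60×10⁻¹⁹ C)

qvB = mv²/r ⇒ m = qBr/v.
m = (2×1.60×10^-19)(0.0703)(1.64) / (9.94×10^4) = 3.71×10^-25 kg.

m ≈ 3.71×10^-25 kg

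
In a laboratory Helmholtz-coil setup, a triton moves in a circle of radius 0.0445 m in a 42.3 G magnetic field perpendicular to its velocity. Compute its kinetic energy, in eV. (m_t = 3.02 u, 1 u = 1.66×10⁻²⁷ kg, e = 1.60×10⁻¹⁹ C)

v = qBr/m = (1×1.60×10^-19)(4.23×10^-3)(0.0445) / (5.01×10^-27) = 6010 m/s.
K = ½mv² = 0.5·(5.01×10^-27)·(6010)² = 9.05×10^-20 J = 0.565 eV.

K ≈ 0.565 eV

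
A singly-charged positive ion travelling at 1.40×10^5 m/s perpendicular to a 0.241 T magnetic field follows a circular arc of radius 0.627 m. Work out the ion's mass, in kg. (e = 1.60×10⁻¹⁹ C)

m ≈ 1.73×10^-25 kg

qvB = mv²/r ⇒ m = qBr/v.
m = (1×1.60×10^-19)(0.241)(0.627) / (1.40×10^5) = 1.73×10^-25 kg.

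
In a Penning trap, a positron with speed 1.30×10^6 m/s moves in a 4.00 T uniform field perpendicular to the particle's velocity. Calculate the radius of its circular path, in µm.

The magnetic force provides the centripetal force: qvB = mv²/r, so r = mv/(qB).
r = (9.11×10^-31 kg)(1.30×10^6 m/s) / [(1×1.60×10^-19 C)(4.00 T)] = 1.85×10^-6 m.

r ≈ 1.85 µm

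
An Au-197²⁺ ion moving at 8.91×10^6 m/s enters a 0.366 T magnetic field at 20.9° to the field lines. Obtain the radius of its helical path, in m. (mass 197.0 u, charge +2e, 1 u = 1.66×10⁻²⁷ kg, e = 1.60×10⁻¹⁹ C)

Only the perpendicular component v⊥ = v sin20.9° = 3.18×10^6 m/s is bent by the field.
r = m v⊥ /(qB) = (3.27×10^-25)(3.18×10^6) / [(2×1.60×10^-19)(0.366)] = 8.88 m.

r ≈ 8.88 m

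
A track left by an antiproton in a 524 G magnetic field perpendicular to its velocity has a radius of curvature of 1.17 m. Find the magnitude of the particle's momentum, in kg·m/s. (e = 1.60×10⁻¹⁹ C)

Since qvB = mv²/r, the momentum p = mv = qBr.
p = (1×1.60×10^-19)(0.0524)(1.17) = 9.81×10^-21 kg·m/s.

p ≈ 9.81×10^-21 kg·m/s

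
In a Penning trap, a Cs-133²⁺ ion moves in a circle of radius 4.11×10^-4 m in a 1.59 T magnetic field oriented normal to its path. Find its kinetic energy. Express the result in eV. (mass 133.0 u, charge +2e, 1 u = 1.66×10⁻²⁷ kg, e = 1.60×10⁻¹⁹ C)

v = qBr/m = (2×1.60×10^-19)(1.59)(4.11×10^-4) / (2.21×10^-25) = 947 m/s.
K = ½mv² = 0.5·(2.21×10^-25)·(947)² = 9.90×10^-20 J = 0.619 eV.

K ≈ 0.619 eV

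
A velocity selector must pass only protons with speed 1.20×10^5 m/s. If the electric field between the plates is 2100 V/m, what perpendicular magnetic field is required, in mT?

qE = qvB ⇒ B = E/v = (2100) / (1.20×10^5) = 0.0175 T.

B ≈ 17.5 mT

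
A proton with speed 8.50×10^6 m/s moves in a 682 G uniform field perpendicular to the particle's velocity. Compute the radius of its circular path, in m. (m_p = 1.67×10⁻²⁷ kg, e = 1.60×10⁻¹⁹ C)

The magnetic force provides the centripetal force: qvB = mv²/r, so r = mv/(qB).
r = (1.67×10^-27 kg)(8.50×10^6 m/s) / [(1×1.60×10^-19 C)(0.0682 T)] = 1.30 m.

r ≈ 1.30 m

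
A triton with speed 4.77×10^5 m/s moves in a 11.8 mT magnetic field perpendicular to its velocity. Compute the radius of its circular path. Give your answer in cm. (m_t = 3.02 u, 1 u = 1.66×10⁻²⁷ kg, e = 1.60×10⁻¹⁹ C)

r ≈ 127 cm

The magnetic force provides the centripetal force: qvB = mv²/r, so r = mv/(qB).
r = (5.01×10^-27 kg)(4.77×10^5 m/s) / [(1×1.60×10^-19 C)(0.0118 T)] = 1.27 m.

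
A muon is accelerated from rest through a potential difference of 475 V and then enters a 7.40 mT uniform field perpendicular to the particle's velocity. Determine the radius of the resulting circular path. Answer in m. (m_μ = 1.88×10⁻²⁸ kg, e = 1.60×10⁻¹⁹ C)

r ≈ 0.143 m

The kinetic energy gained is K = qV = (1×1.60×10^-19)(475) = 7.60×10^-17 J.
v = √(2K/m) = 8.99×10^5 m/s.
r = mv/(qB) = (1.88×10^-28)(8.99×10^5) / [(1×1.60×10^-19)(7.40×10^-3)] = 0.143 m.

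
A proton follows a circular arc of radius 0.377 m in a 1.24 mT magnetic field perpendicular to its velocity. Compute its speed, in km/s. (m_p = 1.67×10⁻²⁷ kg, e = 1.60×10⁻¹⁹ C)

From qvB = mv²/r, v = qBr/m.
v = (1×1.60×10^-19)(1.24×10^-3)(0.377) / (1.67×10^-27) = 4.48×10^4 m/s.

v ≈ 44.8 km/s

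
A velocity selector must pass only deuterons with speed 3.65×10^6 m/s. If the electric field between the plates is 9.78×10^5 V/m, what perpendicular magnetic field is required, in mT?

B ≈ 268 mT

qE = qvB ⇒ B = E/v = (9.78×10^5) / (3.65×10^6) = 0.268 T.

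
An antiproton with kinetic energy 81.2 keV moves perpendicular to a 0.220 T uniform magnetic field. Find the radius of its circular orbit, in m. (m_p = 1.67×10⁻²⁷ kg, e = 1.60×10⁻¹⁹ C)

r ≈ 0.187 m

Convert the energy: K = 81.2 keV = 1.30×10^-14 J.
v = √(2K/m) = √(2·1.30×10^-14/1.67×10^-27) = 3.94×10^6 m/s.
r = mv/(qB) = (1.67×10^-27)(3.94×10^6) / [(1×1.60×10^-19)(0.220)] = 0.187 m.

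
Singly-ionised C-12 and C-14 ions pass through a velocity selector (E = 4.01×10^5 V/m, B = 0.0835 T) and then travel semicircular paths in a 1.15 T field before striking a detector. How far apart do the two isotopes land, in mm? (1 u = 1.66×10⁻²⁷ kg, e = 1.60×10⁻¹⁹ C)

Both emerge at v = E/B₁ = 4.80×10^6 m/s.
r = mv/(qB₂), so r₁ = 0.5199 m and r₂ = 0.6066 m, giving Δr = 0.0867 m.
After a semicircle each ion lands a diameter 2r from the entry slit, so the separation is 2Δr = 0.173 m.

Δd ≈ 173 mm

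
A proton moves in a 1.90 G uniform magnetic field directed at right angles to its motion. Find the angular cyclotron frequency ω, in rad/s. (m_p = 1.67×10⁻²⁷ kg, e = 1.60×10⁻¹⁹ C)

ω = qB/m = (1×1.60×10^-19)(1.90×10^-4) / (1.67×10^-27) = 1.82×10^4 rad/s.

ω ≈ 1.82×10^4 rad/s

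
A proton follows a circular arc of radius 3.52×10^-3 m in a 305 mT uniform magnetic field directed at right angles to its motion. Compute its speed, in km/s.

v ≈ 103 km/s

From qvB = mv²/r, v = qBr/m.
v = (1×1.60×10^-19)(0.305)(3.52×10^-3) / (1.67×10^-27) = 1.03×10^5 m/s.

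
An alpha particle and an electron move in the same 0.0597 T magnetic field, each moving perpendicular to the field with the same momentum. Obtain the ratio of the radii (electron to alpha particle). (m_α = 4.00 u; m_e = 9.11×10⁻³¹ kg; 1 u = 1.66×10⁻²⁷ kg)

ratio ≈ 2.00

r = p/(qB) ⇒ at equal p, r ∝ 1/q.
r_{electron}/r_{alpha particle} = 2.00.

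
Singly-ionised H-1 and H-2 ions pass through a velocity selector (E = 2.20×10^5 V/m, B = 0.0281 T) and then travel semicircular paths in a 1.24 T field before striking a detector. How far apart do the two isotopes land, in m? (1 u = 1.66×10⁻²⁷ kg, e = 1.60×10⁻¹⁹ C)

Both emerge at v = E/B₁ = 7.83×10^6 m/s.
r = mv/(qB₂), so r₁ = 0.06551 m and r₂ = 0.1310 m, giving Δr = 0.0655 m.
After a semicircle each ion lands a diameter 2r from the entry slit, so the separation is 2Δr = 0.131 m.

Δd ≈ 0.131 m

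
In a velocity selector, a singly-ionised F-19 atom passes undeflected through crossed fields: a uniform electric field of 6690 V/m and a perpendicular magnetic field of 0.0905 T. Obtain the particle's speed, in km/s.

v ≈ 73.9 km/s

For zero net force, qE = qvB, so v = E/B.
v = (6690) / (0.0905) = 7.39×10^4 m/s.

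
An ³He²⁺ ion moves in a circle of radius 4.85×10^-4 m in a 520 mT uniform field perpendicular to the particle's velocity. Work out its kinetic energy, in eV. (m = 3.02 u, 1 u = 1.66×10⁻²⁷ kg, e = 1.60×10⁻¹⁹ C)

K ≈ 4.06 eV

v = qBr/m = (2×1.60×10^-19)(0.520)(4.85×10^-4) / (5.01×10^-27) = 1.61×10^4 m/s.
K = ½mv² = 0.5·(5.01×10^-27)·(1.61×10^4)² = 6.50×10^-19 J = 4.06 eV.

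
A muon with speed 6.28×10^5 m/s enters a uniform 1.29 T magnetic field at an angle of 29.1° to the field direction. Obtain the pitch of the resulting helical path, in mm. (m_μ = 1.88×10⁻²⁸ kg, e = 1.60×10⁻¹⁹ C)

pitch ≈ 3.14 mm

The velocity component along B is v∥ = v cos29.1° = 5.49×10^5 m/s.
The cyclotron period T = 2πm/(qB) = 5.72×10^-9 s is set by m, q, B alone.
Pitch = v∥·T = (5.49×10^5)(5.72×10^-9) = 3.14×10^-3 m.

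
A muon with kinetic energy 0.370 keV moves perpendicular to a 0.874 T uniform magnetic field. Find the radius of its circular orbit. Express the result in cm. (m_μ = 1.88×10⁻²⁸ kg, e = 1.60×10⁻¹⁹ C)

Convert the energy: K = 0.370 keV = 5.92×10^-17 J.
v = √(2K/m) = √(2·5.92×10^-17/1.88×10^-28) = 7.94×10^5 m/s.
r = mv/(qB) = (1.88×10^-28)(7.94×10^5) / [(1×1.60×10^-19)(0.874)] = 1.07×10^-3 m.

r ≈ 0.107 cm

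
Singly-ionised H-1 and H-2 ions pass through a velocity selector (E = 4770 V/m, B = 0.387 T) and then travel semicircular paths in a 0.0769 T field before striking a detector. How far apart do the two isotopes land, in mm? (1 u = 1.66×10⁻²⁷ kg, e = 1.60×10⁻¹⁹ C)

Both emerge at v = E/B₁ = 1.23×10^4 m/s.
r = mv/(qB₂), so r₁ = 1.66×10^-3 m and r₂ = 3.33×10^-3 m, giving Δr = 1.66×10^-3 m.
After a semicircle each ion lands a diameter 2r from the entry slit, so the separation is 2Δr = 3.33×10^-3 m.

Δd ≈ 3.33 mm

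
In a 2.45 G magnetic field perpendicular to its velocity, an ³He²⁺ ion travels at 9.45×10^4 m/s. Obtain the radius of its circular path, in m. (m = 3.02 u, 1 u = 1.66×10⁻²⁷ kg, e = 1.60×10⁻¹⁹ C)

The magnetic force provides the centripetal force: qvB = mv²/r, so r = mv/(qB).
r = (5.01×10^-27 kg)(9.45×10^4 m/s) / [(2×1.60×10^-19 C)(2.45×10^-4 T)] = 6.04 m.

r ≈ 6.04 m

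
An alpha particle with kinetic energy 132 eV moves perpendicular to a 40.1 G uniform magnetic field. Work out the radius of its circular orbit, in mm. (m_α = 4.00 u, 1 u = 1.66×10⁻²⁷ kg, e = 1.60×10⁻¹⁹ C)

Convert the energy: K = 132 eV = 2.11×10^-17 J.
v = √(2K/m) = √(2·2.11×10^-17/6.64×10^-27) = 7.98×10^4 m/s.
r = mv/(qB) = (6.64×10^-27)(7.98×10^4) / [(2×1.60×10^-19)(4.01×10^-3)] = 0.413 m.

r ≈ 413 mm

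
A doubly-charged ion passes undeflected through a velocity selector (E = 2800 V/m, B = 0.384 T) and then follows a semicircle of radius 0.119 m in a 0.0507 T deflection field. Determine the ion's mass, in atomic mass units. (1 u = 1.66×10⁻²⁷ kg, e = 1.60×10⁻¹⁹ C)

m ≈ 160 u

v = E/B₁ = 7290 m/s.
From r = mv/(qB₂), m = qB₂r/v = (2×1.60×10^-19)(0.0507)(0.119) / (7290) = 2.65×10^-25 kg.
In atomic mass units: m = 2.65×10^-25 / 1.66×10^-27 = 160 u.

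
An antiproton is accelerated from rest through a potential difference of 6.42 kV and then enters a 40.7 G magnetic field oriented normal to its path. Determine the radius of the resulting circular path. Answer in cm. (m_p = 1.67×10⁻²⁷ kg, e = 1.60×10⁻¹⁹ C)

r ≈ 284 cm

The kinetic energy gained is K = qV = (1×1.60×10^-19)(6420) = 1.03×10^-15 J.
v = √(2K/m) = 1.11×10^6 m/s.
r = mv/(qB) = (1.67×10^-27)(1.11×10^6) / [(1×1.60×10^-19)(4.07×10^-3)] = 2.84 m.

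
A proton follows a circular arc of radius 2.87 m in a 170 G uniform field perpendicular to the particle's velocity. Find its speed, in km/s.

From qvB = mv²/r, v = qBr/m.
v = (1×1.60×10^-19)(0.0170)(2.87) / (1.67×10^-27) = 4.67×10^6 m/s.

v ≈ 4670 km/s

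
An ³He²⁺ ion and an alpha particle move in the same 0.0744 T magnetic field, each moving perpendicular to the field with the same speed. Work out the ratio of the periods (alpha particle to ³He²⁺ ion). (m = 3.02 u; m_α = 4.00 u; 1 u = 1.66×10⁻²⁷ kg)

T = 2πm/(qB) is independent of speed, so T₂/T₁ = (m₂/q₂)/(m₁/q₁).
T_{alpha particle}/T_{³He²⁺ ion} = (6.64×10^-27/2e) / (5.01×10^-27/2e) = 1.32.

ratio ≈ 1.32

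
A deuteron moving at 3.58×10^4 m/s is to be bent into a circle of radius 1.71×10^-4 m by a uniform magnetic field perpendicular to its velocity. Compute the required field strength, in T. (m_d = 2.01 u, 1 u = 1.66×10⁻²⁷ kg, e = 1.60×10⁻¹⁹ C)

B ≈ 4.37 T

qvB = mv²/r gives B = mv/(qr).
B = (3.34×10^-27)(3.58×10^4) / [(1×1.60×10^-19)(1.71×10^-4)] = 4.37 T.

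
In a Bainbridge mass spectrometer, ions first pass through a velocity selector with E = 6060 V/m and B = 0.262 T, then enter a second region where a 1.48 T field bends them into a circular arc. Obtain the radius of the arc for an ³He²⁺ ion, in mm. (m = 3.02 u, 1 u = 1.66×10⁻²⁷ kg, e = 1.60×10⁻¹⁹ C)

r ≈ 0.245 mm

The selector passes v = E/B = 6060/0.262 = 2.31×10^4 m/s.
In the deflection region, r = mv/(qB₂) = (5.01×10^-27)(2.31×10^4) / [(2×1.60×10^-19)(1.48)] = 2.45×10^-4 m.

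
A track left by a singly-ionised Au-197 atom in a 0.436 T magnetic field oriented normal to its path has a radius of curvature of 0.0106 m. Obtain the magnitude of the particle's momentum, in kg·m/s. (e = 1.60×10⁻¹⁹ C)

p ≈ 7.39×10^-22 kg·m/s

Since qvB = mv²/r, the momentum p = mv = qBr.
p = (1×1.60×10^-19)(0.436)(0.0106) = 7.39×10^-22 kg·m/s.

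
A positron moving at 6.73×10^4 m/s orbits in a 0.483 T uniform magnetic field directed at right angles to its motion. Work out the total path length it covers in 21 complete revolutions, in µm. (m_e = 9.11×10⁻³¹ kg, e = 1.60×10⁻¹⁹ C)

L ≈ 105 µm

r = mv/(qB) = 7.93×10^-7 m, so one revolution covers 2πr = 4.98×10^-6 m.
In 21 revolutions: L = 21·2πr = 1.05×10^-4 m.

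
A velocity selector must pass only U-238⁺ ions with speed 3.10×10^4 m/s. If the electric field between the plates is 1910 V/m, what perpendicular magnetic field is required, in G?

B ≈ 616 G

qE = qvB ⇒ B = E/v = (1910) / (3.10×10^4) = 0.0616 T.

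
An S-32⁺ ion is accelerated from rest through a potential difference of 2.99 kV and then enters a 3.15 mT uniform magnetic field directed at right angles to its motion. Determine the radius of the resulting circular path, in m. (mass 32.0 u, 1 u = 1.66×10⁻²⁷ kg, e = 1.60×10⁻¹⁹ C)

r ≈ 14.1 m

The kinetic energy gained is K = qV = (1×1.60×10^-19)(2990) = 4.78×10^-16 J.
v = √(2K/m) = 1.34×10^5 m/s.
r = mv/(qB) = (5.31×10^-26)(1.34×10^5) / [(1×1.60×10^-19)(3.15×10^-3)] = 14.1 m.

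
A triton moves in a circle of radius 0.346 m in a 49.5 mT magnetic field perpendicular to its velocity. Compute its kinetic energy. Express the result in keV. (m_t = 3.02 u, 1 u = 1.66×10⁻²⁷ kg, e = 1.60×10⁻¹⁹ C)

K ≈ 4.68 keV

v = qBr/m = (1×1.60×10^-19)(0.0495)(0.346) / (5.01×10^-27) = 5.47×10^5 m/s.
K = ½mv² = 0.5·(5.01×10^-27)·(5.47×10^5)² = 7.49×10^-16 J = 4.68 keV.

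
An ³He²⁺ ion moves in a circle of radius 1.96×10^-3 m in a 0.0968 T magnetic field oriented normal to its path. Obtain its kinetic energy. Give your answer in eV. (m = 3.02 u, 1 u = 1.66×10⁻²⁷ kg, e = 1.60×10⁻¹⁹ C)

K ≈ 2.30 eV

v = qBr/m = (2×1.60×10^-19)(0.0968)(1.96×10^-3) / (5.01×10^-27) = 1.21×10^4 m/s.
K = ½mv² = 0.5·(5.01×10^-27)·(1.21×10^4)² = 3.68×10^-19 J = 2.30 eV.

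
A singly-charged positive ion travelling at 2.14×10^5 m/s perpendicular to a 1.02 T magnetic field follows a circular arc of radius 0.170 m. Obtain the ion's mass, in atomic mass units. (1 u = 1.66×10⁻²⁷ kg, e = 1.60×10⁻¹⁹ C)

qvB = mv²/r ⇒ m = qBr/v.
m = (1×1.60×10^-19)(1.02)(0.170) / (2.14×10^5) = 1.30×10^-25 kg = 78.1 u.

m ≈ 78.1 u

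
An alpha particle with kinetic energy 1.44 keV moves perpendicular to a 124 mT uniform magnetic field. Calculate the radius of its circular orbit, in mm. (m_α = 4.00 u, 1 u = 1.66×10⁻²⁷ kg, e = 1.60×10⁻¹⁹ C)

r ≈ 44.1 mm

Convert the energy: K = 1.44 keV = 2.30×10^-16 J.
v = √(2K/m) = √(2·2.30×10^-16/6.64×10^-27) = 2.63×10^5 m/s.
r = mv/(qB) = (6.64×10^-27)(2.63×10^5) / [(2×1.60×10^-19)(0.124)] = 0.0441 m.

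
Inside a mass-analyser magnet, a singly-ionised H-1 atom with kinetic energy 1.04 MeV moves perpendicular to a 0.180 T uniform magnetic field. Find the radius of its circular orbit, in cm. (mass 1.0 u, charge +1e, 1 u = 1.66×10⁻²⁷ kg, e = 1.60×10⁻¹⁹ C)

r ≈ 81.6 cm

Convert the energy: K = 1.04 MeV = 1.66×10^-13 J.
v = √(2K/m) = √(2·1.66×10^-13/1.66×10^-27) = 1.42×10^7 m/s.
r = mv/(qB) = (1.66×10^-27)(1.42×10^7) / [(1×1.60×10^-19)(0.180)] = 0.816 m.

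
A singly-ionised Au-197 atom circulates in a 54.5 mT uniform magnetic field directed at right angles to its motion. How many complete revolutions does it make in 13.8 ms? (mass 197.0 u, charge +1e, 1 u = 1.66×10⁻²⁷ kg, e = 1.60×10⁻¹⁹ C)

T = 2πm/(qB) = 2π(3.2702×10^-25) / [(1×1.60×10^-19)(0.0545)] = 2.3563×10^-4 s.
N = t/T = 0.0138 / 2.3563×10^-4 ≈ 58.57, so 58 complete revolutions.

N = 58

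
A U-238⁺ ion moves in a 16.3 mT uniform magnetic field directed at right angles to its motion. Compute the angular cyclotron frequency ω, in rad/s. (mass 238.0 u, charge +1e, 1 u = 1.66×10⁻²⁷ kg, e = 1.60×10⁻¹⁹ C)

ω ≈ 6600 rad/s

ω = qB/m = (1×1.60×10^-19)(0.0163) / (3.95×10^-25) = 6600 rad/s.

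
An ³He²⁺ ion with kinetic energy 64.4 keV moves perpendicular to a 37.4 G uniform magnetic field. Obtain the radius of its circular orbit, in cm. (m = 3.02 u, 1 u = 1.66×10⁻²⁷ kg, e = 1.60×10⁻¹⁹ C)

Convert the energy: K = 64.4 keV = 1.03×10^-14 J.
v = √(2K/m) = √(2·1.03×10^-14/5.01×10^-27) = 2.03×10^6 m/s.
r = mv/(qB) = (5.01×10^-27)(2.03×10^6) / [(2×1.60×10^-19)(3.74×10^-3)] = 8.49 m.

r ≈ 849 cm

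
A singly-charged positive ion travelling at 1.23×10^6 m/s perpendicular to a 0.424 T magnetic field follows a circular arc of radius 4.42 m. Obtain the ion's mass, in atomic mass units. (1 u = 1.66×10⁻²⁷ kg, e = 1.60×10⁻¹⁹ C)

qvB = mv²/r ⇒ m = qBr/v.
m = (1×1.60×10^-19)(0.424)(4.42) / (1.23×10^6) = 2.44×10^-25 kg = 147 u.

m ≈ 147 u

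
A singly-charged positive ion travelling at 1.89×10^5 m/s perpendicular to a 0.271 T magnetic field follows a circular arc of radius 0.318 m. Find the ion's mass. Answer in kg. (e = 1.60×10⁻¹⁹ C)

m ≈ 7.30×10^-26 kg

qvB = mv²/r ⇒ m = qBr/v.
m = (1×1.60×10^-19)(0.271)(0.318) / (1.89×10^5) = 7.30×10^-26 kg.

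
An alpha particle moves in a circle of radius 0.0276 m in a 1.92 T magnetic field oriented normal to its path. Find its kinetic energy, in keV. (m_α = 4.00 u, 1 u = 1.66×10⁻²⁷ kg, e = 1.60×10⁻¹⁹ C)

v = qBr/m = (2×1.60×10^-19)(1.92)(0.0276) / (6.64×10^-27) = 2.55×10^6 m/s.
K = ½mv² = 0.5·(6.64×10^-27)·(2.55×10^6)² = 2.17×10^-14 J = 135 keV.

K ≈ 135 keV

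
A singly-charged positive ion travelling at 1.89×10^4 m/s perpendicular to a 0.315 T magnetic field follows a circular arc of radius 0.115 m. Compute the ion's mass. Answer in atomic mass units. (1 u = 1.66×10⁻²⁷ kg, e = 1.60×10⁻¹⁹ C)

qvB = mv²/r ⇒ m = qBr/v.
m = (1×1.60×10^-19)(0.315)(0.115) / (1.89×10^4) = 3.07×10^-25 kg = 185 u.

m ≈ 185 u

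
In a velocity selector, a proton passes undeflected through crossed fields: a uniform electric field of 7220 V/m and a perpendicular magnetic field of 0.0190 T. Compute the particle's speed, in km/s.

v ≈ 380 km/s

For zero net force, qE = qvB, so v = E/B.
v = (7220) / (0.0190) = 3.80×10^5 m/s.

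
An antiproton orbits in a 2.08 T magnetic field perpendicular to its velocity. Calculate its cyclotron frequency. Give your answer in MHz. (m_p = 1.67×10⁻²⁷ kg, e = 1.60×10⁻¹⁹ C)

f = qB/(2πm) = (1×1.60×10^-19)(2.08) / [2π(1.67×10^-27)] = 3.17×10^7 Hz.

f ≈ 31.7 MHz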